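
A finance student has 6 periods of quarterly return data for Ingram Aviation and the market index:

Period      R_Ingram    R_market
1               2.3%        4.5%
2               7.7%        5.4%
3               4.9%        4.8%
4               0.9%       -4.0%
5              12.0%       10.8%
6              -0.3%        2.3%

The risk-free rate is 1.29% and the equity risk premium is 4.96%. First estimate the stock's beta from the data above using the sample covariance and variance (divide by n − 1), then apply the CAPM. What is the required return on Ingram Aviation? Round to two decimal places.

5.21%

Mean R_i = (2.3 + 7.7 + 4.9 + 0.9 + 12.0 − 0.3) / 6 = 4.5833%
Mean R_m = (4.5 + 5.4 + 4.8 − 4.0 + 10.8 + 2.3) / 6 = 3.9667%
Σ(R_i − R̄_i)(R_m − R̄_m) = 91.6767  ⇒  Cov = 91.6767 / 5 = 18.3353
Σ(R_m − R̄_m)² = 115.9733  ⇒  Var(R_m) = 115.9733 / 5 = 23.1947
β = Cov / Var(R_m) = 18.3353 / 23.1947 = 0.7905
E(R) = R_f + β × MRP = 1.29% + 0.7905 × 4.96% = 5.21%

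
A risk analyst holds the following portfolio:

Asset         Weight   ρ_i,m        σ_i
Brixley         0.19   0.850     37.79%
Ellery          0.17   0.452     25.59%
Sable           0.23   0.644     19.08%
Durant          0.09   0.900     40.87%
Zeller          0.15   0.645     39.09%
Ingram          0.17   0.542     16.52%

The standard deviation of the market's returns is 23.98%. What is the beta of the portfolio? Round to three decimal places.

0.814

β_Brixley = 0.850 × 37.79% / 23.98% = 1.3395
β_Ellery = 0.452 × 25.59% / 23.98% = 0.4823
β_Sable = 0.644 × 19.08% / 23.98% = 0.5124
β_Durant = 0.900 × 40.87% / 23.98% = 1.5339
β_Zeller = 0.645 × 39.09% / 23.98% = 1.0514
β_Ingram = 0.542 × 16.52% / 23.98% = 0.3734
β_P = Σ w_i β_i = 0.19×1.3395 + 0.17×0.4823 + 0.23×0.5124 + 0.09×1.5339 + 0.15×1.0514 + 0.17×0.3734 = 0.8136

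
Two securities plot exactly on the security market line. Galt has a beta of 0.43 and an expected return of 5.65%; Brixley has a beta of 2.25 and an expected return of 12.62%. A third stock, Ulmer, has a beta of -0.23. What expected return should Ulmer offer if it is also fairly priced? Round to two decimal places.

MRP (SML slope) = (12.62% − 5.65%) / (2.25 − 0.43) = 6.97% / 1.82 = 3.8297%
R_f (intercept) = 5.65% − 0.43 × 3.8297% = 4.0032%
E(R_Ulmer) = R_f + β × MRP = 4.0032% + -0.23 × 3.8297% = 3.12%

3.12%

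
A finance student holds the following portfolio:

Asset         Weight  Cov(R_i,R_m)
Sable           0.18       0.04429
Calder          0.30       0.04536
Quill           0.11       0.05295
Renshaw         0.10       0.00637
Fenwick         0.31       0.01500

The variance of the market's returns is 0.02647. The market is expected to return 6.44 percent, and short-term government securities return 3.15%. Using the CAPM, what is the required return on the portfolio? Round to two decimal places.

7.21%

β_Sable = 0.04429 / 0.02647 = 1.6732
β_Calder = 0.04536 / 0.02647 = 1.7136
β_Quill = 0.05295 / 0.02647 = 2.0004
β_Renshaw = 0.00637 / 0.02647 = 0.2406
β_Fenwick = 0.01500 / 0.02647 = 0.5667
β_P = Σ w_i β_i = 0.18×1.6732 + 0.30×1.7136 + 0.11×2.0004 + 0.10×0.2406 + 0.31×0.5667 = 1.2350
MRP = 6.44% − 3.15% = 3.29%
E(R_P) = R_f + β_P × MRP = 3.15% + 1.2350 × 3.29% = 7.21%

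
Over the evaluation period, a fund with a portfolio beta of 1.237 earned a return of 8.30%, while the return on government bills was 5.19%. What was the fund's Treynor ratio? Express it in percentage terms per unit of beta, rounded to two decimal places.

Treynor = (R_P − R_f) / β_P = (8.30% − 5.19%) / 1.2370 = 3.11% / 1.2370 = 2.51%

2.51%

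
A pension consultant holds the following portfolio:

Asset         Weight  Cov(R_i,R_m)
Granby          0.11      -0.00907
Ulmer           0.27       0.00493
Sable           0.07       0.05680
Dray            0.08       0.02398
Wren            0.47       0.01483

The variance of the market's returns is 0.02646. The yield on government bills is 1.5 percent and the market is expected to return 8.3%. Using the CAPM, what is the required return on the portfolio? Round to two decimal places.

4.89%

β_Granby = -0.00907 / 0.02646 = -0.3428
β_Ulmer = 0.00493 / 0.02646 = 0.1863
β_Sable = 0.05680 / 0.02646 = 2.1466
β_Dray = 0.02398 / 0.02646 = 0.9063
β_Wren = 0.01483 / 0.02646 = 0.5605
β_P = Σ w_i β_i = 0.11×-0.3428 + 0.27×0.1863 + 0.07×2.1466 + 0.08×0.9063 + 0.47×0.5605 = 0.4988
MRP = 8.3% − 1.5% = 6.80%
E(R_P) = R_f + β_P × MRP = 1.5% + 0.4988 × 6.8% = 4.89%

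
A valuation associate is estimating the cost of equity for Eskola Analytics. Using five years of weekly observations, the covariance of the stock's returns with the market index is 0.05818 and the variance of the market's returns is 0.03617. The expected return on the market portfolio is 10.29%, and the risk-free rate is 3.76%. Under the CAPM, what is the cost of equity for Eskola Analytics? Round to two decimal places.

β = Cov(R_i, R_m) / Var(R_m) = 0.05818 / 0.03617 = 1.6085
MRP = 10.29% − 3.76% = 6.53%
E(R) = R_f + β × MRP = 3.76% + 1.6085 × 6.53% = 14.26%

14.26%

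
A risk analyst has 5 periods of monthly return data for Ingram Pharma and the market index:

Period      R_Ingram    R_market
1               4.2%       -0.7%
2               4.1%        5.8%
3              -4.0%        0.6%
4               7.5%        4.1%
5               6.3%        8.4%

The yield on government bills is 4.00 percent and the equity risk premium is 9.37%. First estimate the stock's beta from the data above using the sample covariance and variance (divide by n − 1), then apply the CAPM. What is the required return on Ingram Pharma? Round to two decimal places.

10.10%

Mean R_i = (4.2 + 4.1 − 4.0 + 7.5 + 6.3) / 5 = 3.6200%
Mean R_m = (-0.7 + 5.8 + 0.6 + 4.1 + 8.4) / 5 = 3.6400%
Σ(R_i − R̄_i)(R_m − R̄_m) = 36.2260  ⇒  Cov = 36.2260 / 4 = 9.0565
Σ(R_m − R̄_m)² = 55.6120  ⇒  Var(R_m) = 55.6120 / 4 = 13.9030
β = Cov / Var(R_m) = 9.0565 / 13.9030 = 0.6514
E(R) = R_f + β × MRP = 4.00% + 0.6514 × 9.37% = 10.10%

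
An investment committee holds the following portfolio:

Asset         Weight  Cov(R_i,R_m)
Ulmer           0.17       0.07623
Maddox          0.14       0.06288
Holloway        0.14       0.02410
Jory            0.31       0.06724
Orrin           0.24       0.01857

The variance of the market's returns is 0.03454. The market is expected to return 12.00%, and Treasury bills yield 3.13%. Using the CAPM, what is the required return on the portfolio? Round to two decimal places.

β_Ulmer = 0.07623 / 0.03454 = 2.2070
β_Maddox = 0.06288 / 0.03454 = 1.8205
β_Holloway = 0.02410 / 0.03454 = 0.6977
β_Jory = 0.06724 / 0.03454 = 1.9467
β_Orrin = 0.01857 / 0.03454 = 0.5376
β_P = Σ w_i β_i = 0.17×2.2070 + 0.14×1.8205 + 0.14×0.6977 + 0.31×1.9467 + 0.24×0.5376 = 1.4602
MRP = 12.00% − 3.13% = 8.87%
E(R_P) = R_f + β_P × MRP = 3.13% + 1.4602 × 8.87% = 16.08%

16.08%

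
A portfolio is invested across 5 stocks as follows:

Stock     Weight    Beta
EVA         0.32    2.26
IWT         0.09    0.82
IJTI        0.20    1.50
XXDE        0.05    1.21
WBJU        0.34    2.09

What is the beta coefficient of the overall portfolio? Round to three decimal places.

1.868

β_P = Σ w_i β_i = 0.32×2.26 + 0.09×0.82 + 0.20×1.50 + 0.05×1.21 + 0.34×2.09 = 1.8681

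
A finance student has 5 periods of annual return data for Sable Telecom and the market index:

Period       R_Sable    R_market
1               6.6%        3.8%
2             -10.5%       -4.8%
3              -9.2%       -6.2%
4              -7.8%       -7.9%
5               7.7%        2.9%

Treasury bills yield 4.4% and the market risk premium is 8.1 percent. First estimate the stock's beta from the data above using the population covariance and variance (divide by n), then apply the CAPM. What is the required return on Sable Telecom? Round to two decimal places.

17.16%

Mean R_i = (6.6 − 10.5 − 9.2 − 7.8 + 7.7) / 5 = -2.6400%
Mean R_m = (3.8 − 4.8 − 6.2 − 7.9 + 2.9) / 5 = -2.4400%
Σ(R_i − R̄_i)(R_m − R̄_m) = 184.2620  ⇒  Cov = 184.2620 / 5 = 36.8524
Σ(R_m − R̄_m)² = 116.9720  ⇒  Var(R_m) = 116.9720 / 5 = 23.3944
β = Cov / Var(R_m) = 36.8524 / 23.3944 = 1.5753
E(R) = R_f + β × MRP = 4.4% + 1.5753 × 8.1% = 17.16%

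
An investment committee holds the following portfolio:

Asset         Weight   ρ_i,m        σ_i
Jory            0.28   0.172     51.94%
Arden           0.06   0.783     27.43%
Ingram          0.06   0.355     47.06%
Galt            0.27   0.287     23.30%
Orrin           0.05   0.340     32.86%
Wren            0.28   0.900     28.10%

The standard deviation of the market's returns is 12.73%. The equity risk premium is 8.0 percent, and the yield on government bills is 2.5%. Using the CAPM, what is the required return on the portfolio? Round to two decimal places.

β_Jory = 0.172 × 51.94% / 12.73% = 0.7018
β_Arden = 0.783 × 27.43% / 12.73% = 1.6872
β_Ingram = 0.355 × 47.06% / 12.73% = 1.3124
β_Galt = 0.287 × 23.30% / 12.73% = 0.5253
β_Orrin = 0.340 × 32.86% / 12.73% = 0.8776
β_Wren = 0.900 × 28.10% / 12.73% = 1.9866
β_P = Σ w_i β_i = 0.28×0.7018 + 0.06×1.6872 + 0.06×1.3124 + 0.27×0.5253 + 0.05×0.8776 + 0.28×1.9866 = 1.1184
E(R_P) = R_f + β_P × MRP = 2.5% + 1.1184 × 8.0% = 11.45%

11.45%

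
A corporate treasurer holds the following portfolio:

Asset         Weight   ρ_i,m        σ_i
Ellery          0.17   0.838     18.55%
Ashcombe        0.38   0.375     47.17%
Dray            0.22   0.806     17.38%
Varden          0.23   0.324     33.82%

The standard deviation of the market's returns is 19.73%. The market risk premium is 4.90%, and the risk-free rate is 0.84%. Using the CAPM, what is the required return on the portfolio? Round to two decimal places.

β_Ellery = 0.838 × 18.55% / 19.73% = 0.7879
β_Ashcombe = 0.375 × 47.17% / 19.73% = 0.8965
β_Dray = 0.806 × 17.38% / 19.73% = 0.7100
β_Varden = 0.324 × 33.82% / 19.73% = 0.5554
β_P = Σ w_i β_i = 0.17×0.7879 + 0.38×0.8965 + 0.22×0.7100 + 0.23×0.5554 = 0.7586
E(R_P) = R_f + β_P × MRP = 0.84% + 0.7586 × 4.90% = 4.56%

4.56%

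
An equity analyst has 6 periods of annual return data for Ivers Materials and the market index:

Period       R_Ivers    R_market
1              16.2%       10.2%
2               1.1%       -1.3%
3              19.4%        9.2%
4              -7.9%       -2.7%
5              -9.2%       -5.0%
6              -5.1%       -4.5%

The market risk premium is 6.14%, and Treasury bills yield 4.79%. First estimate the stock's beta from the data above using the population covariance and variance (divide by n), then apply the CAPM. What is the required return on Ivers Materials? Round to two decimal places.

15.62%

Mean R_i = (16.2 + 1.1 + 19.4 − 7.9 − 9.2 − 5.1) / 6 = 2.4167%
Mean R_m = (10.2 − 1.3 + 9.2 − 2.7 − 5.0 − 4.5) / 6 = 0.9833%
Σ(R_i − R̄_i)(R_m − R̄_m) = 418.3117  ⇒  Cov = 418.3117 / 6 = 69.7186
Σ(R_m − R̄_m)² = 237.1083  ⇒  Var(R_m) = 237.1083 / 6 = 39.5181
β = Cov / Var(R_m) = 69.7186 / 39.5181 = 1.7642
E(R) = R_f + β × MRP = 4.79% + 1.7642 × 6.14% = 15.62%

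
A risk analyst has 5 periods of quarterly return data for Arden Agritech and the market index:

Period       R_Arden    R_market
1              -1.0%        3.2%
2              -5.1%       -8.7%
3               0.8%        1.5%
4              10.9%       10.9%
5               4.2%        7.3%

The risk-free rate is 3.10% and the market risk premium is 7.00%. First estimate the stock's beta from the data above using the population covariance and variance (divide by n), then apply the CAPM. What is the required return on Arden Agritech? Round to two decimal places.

Mean R_i = (-1.0 − 5.1 + 0.8 + 10.9 + 4.2) / 5 = 1.9600%
Mean R_m = (3.2 − 8.7 + 1.5 + 10.9 + 7.3) / 5 = 2.8400%
Σ(R_i − R̄_i)(R_m − R̄_m) = 164.0080  ⇒  Cov = 164.0080 / 5 = 32.8016
Σ(R_m − R̄_m)² = 219.9520  ⇒  Var(R_m) = 219.9520 / 5 = 43.9904
β = Cov / Var(R_m) = 32.8016 / 43.9904 = 0.7457
E(R) = R_f + β × MRP = 3.10% + 0.7457 × 7.00% = 8.32%

8.32%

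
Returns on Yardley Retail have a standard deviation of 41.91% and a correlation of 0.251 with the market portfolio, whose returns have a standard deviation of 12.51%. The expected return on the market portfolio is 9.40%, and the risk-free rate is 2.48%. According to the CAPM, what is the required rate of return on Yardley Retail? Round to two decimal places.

8.30%

β = ρ × σ_i / σ_m = 0.251 × 41.91% / 12.51% = 0.8409
MRP = 9.40% − 2.48% = 6.92%
E(R) = 2.48% + 0.8409 × 6.92% = 8.30%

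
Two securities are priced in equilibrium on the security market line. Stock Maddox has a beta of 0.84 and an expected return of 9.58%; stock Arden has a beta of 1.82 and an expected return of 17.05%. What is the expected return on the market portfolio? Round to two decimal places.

10.80%

Both satisfy E(R) = R_f + β·MRP, so the slope of the SML is
MRP = (17.05% − 9.58%) / (1.82 − 0.84) = 7.47% / 0.98 = 7.6224%
R_f = E(R_Maddox) − β_Maddox·MRP = 9.58% − 0.84 × 7.6224% = 3.1772%
E(R_m) = R_f + MRP = 3.1772% + 7.6224% = 10.80%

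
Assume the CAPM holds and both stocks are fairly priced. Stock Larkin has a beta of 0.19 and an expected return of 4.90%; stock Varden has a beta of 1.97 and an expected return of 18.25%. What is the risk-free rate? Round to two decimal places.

Both satisfy E(R) = R_f + β·MRP, so the slope of the SML is
MRP = (18.25% − 4.90%) / (1.97 − 0.19) = 13.35% / 1.78 = 7.5000%
R_f = E(R_Larkin) − β_Larkin·MRP = 4.90% − 0.19 × 7.5000% = 3.4750%

3.48%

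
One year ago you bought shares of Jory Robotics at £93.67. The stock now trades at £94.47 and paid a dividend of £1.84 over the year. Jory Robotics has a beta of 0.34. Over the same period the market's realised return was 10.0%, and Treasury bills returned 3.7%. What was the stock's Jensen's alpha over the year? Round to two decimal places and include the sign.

-3.02%

Realised HPR = (P1 + D1 − P0) / P0 = (94.47 + 1.84 − 93.67) / 93.67 = 2.64 / 93.67 = 2.8184%
MRP = 10.0% − 3.7% = 6.30%
CAPM required = R_f + β·MRP = 3.7% + 0.34 × 6.3% = 5.8420%
α = realised − required = 2.8184% − 5.8420% = -3.02%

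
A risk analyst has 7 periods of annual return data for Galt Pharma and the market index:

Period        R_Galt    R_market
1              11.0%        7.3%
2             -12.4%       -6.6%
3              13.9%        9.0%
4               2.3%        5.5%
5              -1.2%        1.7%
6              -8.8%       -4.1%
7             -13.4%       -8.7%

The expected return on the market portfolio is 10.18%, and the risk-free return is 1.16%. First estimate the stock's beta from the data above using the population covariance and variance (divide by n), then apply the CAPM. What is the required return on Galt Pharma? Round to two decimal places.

Mean R_i = (11.0 − 12.4 + 13.9 + 2.3 − 1.2 − 8.8 − 13.4) / 7 = -1.2286%
Mean R_m = (7.3 − 6.6 + 9.0 + 5.5 + 1.7 − 4.1 − 8.7) / 7 = 0.5857%
Σ(R_i − R̄_i)(R_m − R̄_m) = 455.5471  ⇒  Cov = 455.5471 / 7 = 65.0782
Σ(R_m − R̄_m)² = 301.0886  ⇒  Var(R_m) = 301.0886 / 7 = 43.0127
β = Cov / Var(R_m) = 65.0782 / 43.0127 = 1.5130
MRP = 10.18% − 1.16% = 9.02%
E(R) = R_f + β × MRP = 1.16% + 1.5130 × 9.02% = 14.81%

14.81%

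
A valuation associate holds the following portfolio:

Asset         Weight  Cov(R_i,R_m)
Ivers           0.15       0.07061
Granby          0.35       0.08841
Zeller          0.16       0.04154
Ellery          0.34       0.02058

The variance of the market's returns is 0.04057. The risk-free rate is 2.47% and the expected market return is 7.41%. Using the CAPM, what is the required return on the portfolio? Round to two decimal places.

β_Ivers = 0.07061 / 0.04057 = 1.7404
β_Granby = 0.08841 / 0.04057 = 2.1792
β_Zeller = 0.04154 / 0.04057 = 1.0239
β_Ellery = 0.02058 / 0.04057 = 0.5073
β_P = Σ w_i β_i = 0.15×1.7404 + 0.35×2.1792 + 0.16×1.0239 + 0.34×0.5073 = 1.3601
MRP = 7.41% − 2.47% = 4.94%
E(R_P) = R_f + β_P × MRP = 2.47% + 1.3601 × 4.94% = 9.19%

9.19%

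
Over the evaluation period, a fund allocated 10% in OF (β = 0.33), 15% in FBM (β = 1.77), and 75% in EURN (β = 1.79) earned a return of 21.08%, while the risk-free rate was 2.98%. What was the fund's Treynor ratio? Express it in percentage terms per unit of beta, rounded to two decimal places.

11.03%

β_P = 0.10×0.33 + 0.15×1.77 + 0.75×1.79 = 1.6410
Treynor = (R_P − R_f) / β_P = (21.08% − 2.98%) / 1.6410 = 18.10% / 1.6410 = 11.03%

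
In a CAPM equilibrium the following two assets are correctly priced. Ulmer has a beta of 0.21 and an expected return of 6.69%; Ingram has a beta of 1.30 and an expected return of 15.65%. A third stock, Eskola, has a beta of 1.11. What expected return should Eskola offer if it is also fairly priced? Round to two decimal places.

MRP (SML slope) = (15.65% − 6.69%) / (1.30 − 0.21) = 8.96% / 1.09 = 8.2202%
R_f (intercept) = 6.69% − 0.21 × 8.2202% = 4.9638%
E(R_Eskola) = R_f + β × MRP = 4.9638% + 1.11 × 8.2202% = 14.09%

14.09%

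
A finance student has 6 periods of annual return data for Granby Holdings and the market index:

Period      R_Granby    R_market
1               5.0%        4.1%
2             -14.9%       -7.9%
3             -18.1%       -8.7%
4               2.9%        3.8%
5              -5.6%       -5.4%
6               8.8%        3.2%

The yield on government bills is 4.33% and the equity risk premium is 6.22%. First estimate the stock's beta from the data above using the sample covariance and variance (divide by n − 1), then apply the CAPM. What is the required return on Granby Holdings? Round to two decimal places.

15.04%

Mean R_i = (5.0 − 14.9 − 18.1 + 2.9 − 5.6 + 8.8) / 6 = -3.6500%
Mean R_m = (4.1 − 7.9 − 8.7 + 3.8 − 5.4 + 3.2) / 6 = -1.8167%
Σ(R_i − R̄_i)(R_m − R̄_m) = 325.3150  ⇒  Cov = 325.3150 / 5 = 65.0630
Σ(R_m − R̄_m)² = 188.9483  ⇒  Var(R_m) = 188.9483 / 5 = 37.7897
β = Cov / Var(R_m) = 65.0630 / 37.7897 = 1.7217
E(R) = R_f + β × MRP = 4.33% + 1.7217 × 6.22% = 15.04%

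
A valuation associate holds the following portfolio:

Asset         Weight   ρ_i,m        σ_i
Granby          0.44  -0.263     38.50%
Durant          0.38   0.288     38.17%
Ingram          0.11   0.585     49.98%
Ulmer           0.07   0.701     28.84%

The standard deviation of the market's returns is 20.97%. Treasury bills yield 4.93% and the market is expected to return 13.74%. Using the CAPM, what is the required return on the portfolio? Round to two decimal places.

β_Granby = -0.263 × 38.50% / 20.97% = -0.4829
β_Durant = 0.288 × 38.17% / 20.97% = 0.5242
β_Ingram = 0.585 × 49.98% / 20.97% = 1.3943
β_Ulmer = 0.701 × 28.84% / 20.97% = 0.9641
β_P = Σ w_i β_i = 0.44×-0.4829 + 0.38×0.5242 + 0.11×1.3943 + 0.07×0.9641 = 0.2076
MRP = 13.74% − 4.93% = 8.81%
E(R_P) = R_f + β_P × MRP = 4.93% + 0.2076 × 8.81% = 6.76%

6.76%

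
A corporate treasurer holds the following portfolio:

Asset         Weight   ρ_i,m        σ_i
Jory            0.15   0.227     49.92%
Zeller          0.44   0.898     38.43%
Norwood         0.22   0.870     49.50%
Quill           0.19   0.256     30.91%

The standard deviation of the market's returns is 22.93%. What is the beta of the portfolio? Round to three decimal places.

1.215

β_Jory = 0.227 × 49.92% / 22.93% = 0.4942
β_Zeller = 0.898 × 38.43% / 22.93% = 1.5050
β_Norwood = 0.870 × 49.50% / 22.93% = 1.8781
β_Quill = 0.256 × 30.91% / 22.93% = 0.3451
β_P = Σ w_i β_i = 0.15×0.4942 + 0.44×1.5050 + 0.22×1.8781 + 0.19×0.3451 = 1.2151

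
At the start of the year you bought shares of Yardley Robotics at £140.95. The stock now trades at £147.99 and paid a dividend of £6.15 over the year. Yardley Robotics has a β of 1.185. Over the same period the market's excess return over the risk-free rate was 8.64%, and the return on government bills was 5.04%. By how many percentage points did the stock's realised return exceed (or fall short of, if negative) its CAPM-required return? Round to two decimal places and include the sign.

-5.92%

Realised HPR = (P1 + D1 − P0) / P0 = (147.99 + 6.15 − 140.95) / 140.95 = 13.19 / 140.95 = 9.3579%
CAPM required = R_f + β·MRP = 5.04% + 1.185 × 8.64% = 15.27840%
α = realised − required = 9.3579% − 15.27840% = -5.92%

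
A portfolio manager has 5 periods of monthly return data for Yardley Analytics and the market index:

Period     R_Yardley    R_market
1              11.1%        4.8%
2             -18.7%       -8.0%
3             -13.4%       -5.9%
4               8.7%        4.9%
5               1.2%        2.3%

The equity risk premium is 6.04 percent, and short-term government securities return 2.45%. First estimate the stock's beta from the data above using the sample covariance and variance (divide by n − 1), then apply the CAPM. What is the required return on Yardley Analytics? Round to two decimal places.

15.42%

Mean R_i = (11.1 − 18.7 − 13.4 + 8.7 + 1.2) / 5 = -2.2200%
Mean R_m = (4.8 − 8.0 − 5.9 + 4.9 + 2.3) / 5 = -0.3800%
Σ(R_i − R̄_i)(R_m − R̄_m) = 323.1120  ⇒  Cov = 323.1120 / 4 = 80.7780
Σ(R_m − R̄_m)² = 150.4280  ⇒  Var(R_m) = 150.4280 / 4 = 37.6070
β = Cov / Var(R_m) = 80.7780 / 37.6070 = 2.1480
E(R) = R_f + β × MRP = 2.45% + 2.1480 × 6.04% = 15.42%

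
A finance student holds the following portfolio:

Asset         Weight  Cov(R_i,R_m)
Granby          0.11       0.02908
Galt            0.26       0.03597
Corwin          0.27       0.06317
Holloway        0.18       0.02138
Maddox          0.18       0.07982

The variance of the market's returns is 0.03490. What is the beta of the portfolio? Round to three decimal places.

1.370

β_Granby = 0.02908 / 0.03490 = 0.8332
β_Galt = 0.03597 / 0.03490 = 1.0307
β_Corwin = 0.06317 / 0.03490 = 1.8100
β_Holloway = 0.02138 / 0.03490 = 0.6126
β_Maddox = 0.07982 / 0.03490 = 2.2871
β_P = Σ w_i β_i = 0.11×0.8332 + 0.26×1.0307 + 0.27×1.8100 + 0.18×0.6126 + 0.18×2.2871 = 1.3703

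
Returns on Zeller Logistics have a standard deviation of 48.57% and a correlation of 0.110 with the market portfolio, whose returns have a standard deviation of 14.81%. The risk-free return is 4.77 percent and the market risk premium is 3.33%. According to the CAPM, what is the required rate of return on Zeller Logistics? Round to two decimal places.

β = ρ × σ_i / σ_m = 0.110 × 48.57% / 14.81% = 0.3607
E(R) = 4.77% + 0.3607 × 3.33% = 5.97%

5.97%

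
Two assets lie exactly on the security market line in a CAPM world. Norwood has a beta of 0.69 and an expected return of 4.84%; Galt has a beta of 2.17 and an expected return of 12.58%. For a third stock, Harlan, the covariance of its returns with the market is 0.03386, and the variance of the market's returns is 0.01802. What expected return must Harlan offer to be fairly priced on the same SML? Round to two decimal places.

11.06%

MRP = (12.58% − 4.84%) / (2.17 − 0.69) = 5.2297%
R_f = 4.84% − 0.69 × 5.2297% = 1.2315%
β_Harlan = Cov / Var(R_m) = 0.03386 / 0.01802 = 1.8790
E(R_Harlan) = R_f + β × MRP = 1.2315% + 1.8790 × 5.2297% = 11.06%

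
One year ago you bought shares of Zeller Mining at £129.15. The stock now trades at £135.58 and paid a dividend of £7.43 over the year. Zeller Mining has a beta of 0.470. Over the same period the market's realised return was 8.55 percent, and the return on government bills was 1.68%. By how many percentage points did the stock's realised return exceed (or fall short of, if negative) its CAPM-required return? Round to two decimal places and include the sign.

Realised HPR = (P1 + D1 − P0) / P0 = (135.58 + 7.43 − 129.15) / 129.15 = 13.86 / 129.15 = 10.7317%
MRP = 8.55% − 1.68% = 6.87%
CAPM required = R_f + β·MRP = 1.68% + 0.470 × 6.87% = 4.90890%
α = realised − required = 10.7317% − 4.90890% = +5.82%

+5.82%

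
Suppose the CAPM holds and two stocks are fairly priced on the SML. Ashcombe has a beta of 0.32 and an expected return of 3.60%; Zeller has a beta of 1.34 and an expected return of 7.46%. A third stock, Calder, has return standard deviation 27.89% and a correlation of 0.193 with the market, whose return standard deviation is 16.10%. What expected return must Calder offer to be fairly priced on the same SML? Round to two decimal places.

MRP = (7.46% − 3.60%) / (1.34 − 0.32) = 3.7843%
R_f = 3.60% − 0.32 × 3.7843% = 2.3890%
β_Calder = ρ·σ_i/σ_m = 0.193 × 27.89 / 16.10 = 0.3343
E(R_Calder) = R_f + β × MRP = 2.3890% + 0.3343 × 3.7843% = 3.65%

3.65%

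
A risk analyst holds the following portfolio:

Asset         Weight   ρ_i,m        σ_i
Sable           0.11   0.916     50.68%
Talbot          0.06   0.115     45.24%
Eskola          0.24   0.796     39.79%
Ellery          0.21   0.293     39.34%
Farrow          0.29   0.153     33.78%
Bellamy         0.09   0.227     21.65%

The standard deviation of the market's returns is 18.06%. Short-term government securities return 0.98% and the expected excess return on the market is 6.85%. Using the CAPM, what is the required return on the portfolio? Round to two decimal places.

β_Sable = 0.916 × 50.68% / 18.06% = 2.5705
β_Talbot = 0.115 × 45.24% / 18.06% = 0.2881
β_Eskola = 0.796 × 39.79% / 18.06% = 1.7538
β_Ellery = 0.293 × 39.34% / 18.06% = 0.6382
β_Farrow = 0.153 × 33.78% / 18.06% = 0.2862
β_Bellamy = 0.227 × 21.65% / 18.06% = 0.2721
β_P = Σ w_i β_i = 0.11×2.5705 + 0.06×0.2881 + 0.24×1.7538 + 0.21×0.6382 + 0.29×0.2862 + 0.09×0.2721 = 0.9625
E(R_P) = R_f + β_P × MRP = 0.98% + 0.9625 × 6.85% = 7.57%

7.57%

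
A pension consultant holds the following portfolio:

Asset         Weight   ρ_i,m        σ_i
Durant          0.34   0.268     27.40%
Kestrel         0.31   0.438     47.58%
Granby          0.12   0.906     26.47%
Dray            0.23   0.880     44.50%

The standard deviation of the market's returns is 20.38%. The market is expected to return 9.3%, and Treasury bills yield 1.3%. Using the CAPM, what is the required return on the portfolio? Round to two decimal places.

β_Durant = 0.268 × 27.40% / 20.38% = 0.3603
β_Kestrel = 0.438 × 47.58% / 20.38% = 1.0226
β_Granby = 0.906 × 26.47% / 20.38% = 1.1767
β_Dray = 0.880 × 44.50% / 20.38% = 1.9215
β_P = Σ w_i β_i = 0.34×0.3603 + 0.31×1.0226 + 0.12×1.1767 + 0.23×1.9215 = 1.0227
MRP = 9.3% − 1.3% = 8.00%
E(R_P) = R_f + β_P × MRP = 1.3% + 1.0227 × 8.0% = 9.48%

9.48%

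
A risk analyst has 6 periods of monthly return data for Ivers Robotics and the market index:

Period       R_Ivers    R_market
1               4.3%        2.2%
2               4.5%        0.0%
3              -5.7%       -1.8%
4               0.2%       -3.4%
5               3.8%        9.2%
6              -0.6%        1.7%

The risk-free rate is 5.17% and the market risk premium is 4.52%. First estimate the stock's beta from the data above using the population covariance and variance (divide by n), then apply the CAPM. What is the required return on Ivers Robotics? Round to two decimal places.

Mean R_i = (4.3 + 4.5 − 5.7 + 0.2 + 3.8 − 0.6) / 6 = 1.0833%
Mean R_m = (2.2 + 0.0 − 1.8 − 3.4 + 9.2 + 1.7) / 6 = 1.3167%
Σ(R_i − R̄_i)(R_m − R̄_m) = 44.4217  ⇒  Cov = 44.4217 / 6 = 7.4036
Σ(R_m − R̄_m)² = 96.7683  ⇒  Var(R_m) = 96.7683 / 6 = 16.1281
β = Cov / Var(R_m) = 7.4036 / 16.1281 = 0.4590
E(R) = R_f + β × MRP = 5.17% + 0.4590 × 4.52% = 7.24%

7.24%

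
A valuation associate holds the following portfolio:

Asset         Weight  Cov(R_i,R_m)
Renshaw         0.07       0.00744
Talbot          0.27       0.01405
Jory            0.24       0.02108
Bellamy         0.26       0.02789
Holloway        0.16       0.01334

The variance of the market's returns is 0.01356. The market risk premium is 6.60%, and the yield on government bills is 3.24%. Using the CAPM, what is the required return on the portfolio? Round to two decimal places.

β_Renshaw = 0.00744 / 0.01356 = 0.5487
β_Talbot = 0.01405 / 0.01356 = 1.0361
β_Jory = 0.02108 / 0.01356 = 1.5546
β_Bellamy = 0.02789 / 0.01356 = 2.0568
β_Holloway = 0.01334 / 0.01356 = 0.9838
β_P = Σ w_i β_i = 0.07×0.5487 + 0.27×1.0361 + 0.24×1.5546 + 0.26×2.0568 + 0.16×0.9838 = 1.3834
E(R_P) = R_f + β_P × MRP = 3.24% + 1.3834 × 6.60% = 12.37%

12.37%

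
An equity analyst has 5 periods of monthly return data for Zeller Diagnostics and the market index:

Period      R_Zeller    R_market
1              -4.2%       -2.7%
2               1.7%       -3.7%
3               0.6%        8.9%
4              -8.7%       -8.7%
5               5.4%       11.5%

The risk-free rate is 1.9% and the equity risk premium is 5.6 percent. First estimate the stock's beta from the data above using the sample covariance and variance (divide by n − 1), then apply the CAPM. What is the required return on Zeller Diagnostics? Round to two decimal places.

Mean R_i = (-4.2 + 1.7 + 0.6 − 8.7 + 5.4) / 5 = -1.0400%
Mean R_m = (-2.7 − 3.7 + 8.9 − 8.7 + 11.5) / 5 = 1.0600%
Σ(R_i − R̄_i)(R_m − R̄_m) = 153.6920  ⇒  Cov = 153.6920 / 4 = 38.4230
Σ(R_m − R̄_m)² = 302.5120  ⇒  Var(R_m) = 302.5120 / 4 = 75.6280
β = Cov / Var(R_m) = 38.4230 / 75.6280 = 0.5081
E(R) = R_f + β × MRP = 1.9% + 0.5081 × 5.6% = 4.75%

4.75%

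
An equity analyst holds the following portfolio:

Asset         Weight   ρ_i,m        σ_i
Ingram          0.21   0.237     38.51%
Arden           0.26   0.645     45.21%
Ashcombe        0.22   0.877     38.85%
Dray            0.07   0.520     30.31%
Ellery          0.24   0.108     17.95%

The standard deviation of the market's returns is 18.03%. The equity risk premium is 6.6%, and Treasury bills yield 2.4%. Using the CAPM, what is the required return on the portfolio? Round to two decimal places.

9.19%

β_Ingram = 0.237 × 38.51% / 18.03% = 0.5062
β_Arden = 0.645 × 45.21% / 18.03% = 1.6173
β_Ashcombe = 0.877 × 38.85% / 18.03% = 1.8897
β_Dray = 0.520 × 30.31% / 18.03% = 0.8742
β_Ellery = 0.108 × 17.95% / 18.03% = 0.1075
β_P = Σ w_i β_i = 0.21×0.5062 + 0.26×1.6173 + 0.22×1.8897 + 0.07×0.8742 + 0.24×0.1075 = 1.0295
E(R_P) = R_f + β_P × MRP = 2.4% + 1.0295 × 6.6% = 9.19%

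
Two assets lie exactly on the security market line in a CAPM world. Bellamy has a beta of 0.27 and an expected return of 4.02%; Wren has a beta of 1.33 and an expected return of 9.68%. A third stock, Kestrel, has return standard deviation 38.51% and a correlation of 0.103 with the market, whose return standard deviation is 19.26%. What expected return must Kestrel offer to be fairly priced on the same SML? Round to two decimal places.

MRP = (9.68% − 4.02%) / (1.33 − 0.27) = 5.3396%
R_f = 4.02% − 0.27 × 5.3396% = 2.5783%
β_Kestrel = ρ·σ_i/σ_m = 0.103 × 38.51 / 19.26 = 0.2059
E(R_Kestrel) = R_f + β × MRP = 2.5783% + 0.2059 × 5.3396% = 3.68%

3.68%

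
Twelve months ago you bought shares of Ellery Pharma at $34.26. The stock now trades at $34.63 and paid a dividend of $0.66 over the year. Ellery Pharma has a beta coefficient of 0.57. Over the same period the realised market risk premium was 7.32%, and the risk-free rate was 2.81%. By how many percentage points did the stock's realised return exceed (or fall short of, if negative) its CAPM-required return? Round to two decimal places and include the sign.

Realised HPR = (P1 + D1 − P0) / P0 = (34.63 + 0.66 − 34.26) / 34.26 = 1.03 / 34.26 = 3.0064%
CAPM required = R_f + β·MRP = 2.81% + 0.57 × 7.32% = 6.9824%
α = realised − required = 3.0064% − 6.9824% = -3.98%

-3.98%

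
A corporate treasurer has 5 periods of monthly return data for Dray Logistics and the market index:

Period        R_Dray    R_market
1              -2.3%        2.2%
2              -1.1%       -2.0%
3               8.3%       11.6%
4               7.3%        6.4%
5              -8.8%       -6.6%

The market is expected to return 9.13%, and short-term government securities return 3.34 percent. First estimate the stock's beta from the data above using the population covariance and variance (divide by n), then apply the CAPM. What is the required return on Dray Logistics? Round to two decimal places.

8.82%

Mean R_i = (-2.3 − 1.1 + 8.3 + 7.3 − 8.8) / 5 = 0.6800%
Mean R_m = (2.2 − 2.0 + 11.6 + 6.4 − 6.6) / 5 = 2.3200%
Σ(R_i − R̄_i)(R_m − R̄_m) = 190.3320  ⇒  Cov = 190.3320 / 5 = 38.0664
Σ(R_m − R̄_m)² = 201.0080  ⇒  Var(R_m) = 201.0080 / 5 = 40.2016
β = Cov / Var(R_m) = 38.0664 / 40.2016 = 0.9469
MRP = 9.13% − 3.34% = 5.79%
E(R) = R_f + β × MRP = 3.34% + 0.9469 × 5.79% = 8.82%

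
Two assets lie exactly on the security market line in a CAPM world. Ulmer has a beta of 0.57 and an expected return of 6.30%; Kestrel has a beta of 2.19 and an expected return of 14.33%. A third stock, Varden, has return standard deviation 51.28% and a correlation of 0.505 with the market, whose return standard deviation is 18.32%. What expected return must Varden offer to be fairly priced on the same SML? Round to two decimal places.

MRP = (14.33% − 6.30%) / (2.19 − 0.57) = 4.9568%
R_f = 6.30% − 0.57 × 4.9568% = 3.4746%
β_Varden = ρ·σ_i/σ_m = 0.505 × 51.28 / 18.32 = 1.4136
E(R_Varden) = R_f + β × MRP = 3.4746% + 1.4136 × 4.9568% = 10.48%

10.48%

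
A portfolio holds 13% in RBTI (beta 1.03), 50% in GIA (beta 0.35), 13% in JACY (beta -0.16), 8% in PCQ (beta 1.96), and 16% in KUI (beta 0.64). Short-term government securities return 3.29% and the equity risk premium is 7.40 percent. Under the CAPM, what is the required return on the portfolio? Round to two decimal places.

β_P = Σ w_i β_i = 0.13×1.03 + 0.50×0.35 + 0.13×-0.16 + 0.08×1.96 + 0.16×0.64 = 0.5473
E(R_P) = R_f + β_P × MRP = 3.29% + 0.5473 × 7.40% = 7.34%

7.34%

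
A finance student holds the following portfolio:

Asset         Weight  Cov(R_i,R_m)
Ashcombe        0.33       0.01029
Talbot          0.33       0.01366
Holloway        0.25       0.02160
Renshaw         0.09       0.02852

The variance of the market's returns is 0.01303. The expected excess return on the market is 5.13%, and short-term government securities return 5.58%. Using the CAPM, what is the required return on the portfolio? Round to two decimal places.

β_Ashcombe = 0.01029 / 0.01303 = 0.7897
β_Talbot = 0.01366 / 0.01303 = 1.0483
β_Holloway = 0.02160 / 0.01303 = 1.6577
β_Renshaw = 0.02852 / 0.01303 = 2.1888
β_P = Σ w_i β_i = 0.33×0.7897 + 0.33×1.0483 + 0.25×1.6577 + 0.09×2.1888 = 1.2180
E(R_P) = R_f + β_P × MRP = 5.58% + 1.2180 × 5.13% = 11.83%

11.83%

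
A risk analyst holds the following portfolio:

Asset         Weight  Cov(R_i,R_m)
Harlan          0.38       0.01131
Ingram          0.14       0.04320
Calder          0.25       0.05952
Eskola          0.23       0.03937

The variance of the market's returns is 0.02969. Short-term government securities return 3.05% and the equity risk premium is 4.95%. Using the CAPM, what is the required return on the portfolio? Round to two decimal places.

8.77%

β_Harlan = 0.01131 / 0.02969 = 0.3809
β_Ingram = 0.04320 / 0.02969 = 1.4550
β_Calder = 0.05952 / 0.02969 = 2.0047
β_Eskola = 0.03937 / 0.02969 = 1.3260
β_P = Σ w_i β_i = 0.38×0.3809 + 0.14×1.4550 + 0.25×2.0047 + 0.23×1.3260 = 1.1546
E(R_P) = R_f + β_P × MRP = 3.05% + 1.1546 × 4.95% = 8.77%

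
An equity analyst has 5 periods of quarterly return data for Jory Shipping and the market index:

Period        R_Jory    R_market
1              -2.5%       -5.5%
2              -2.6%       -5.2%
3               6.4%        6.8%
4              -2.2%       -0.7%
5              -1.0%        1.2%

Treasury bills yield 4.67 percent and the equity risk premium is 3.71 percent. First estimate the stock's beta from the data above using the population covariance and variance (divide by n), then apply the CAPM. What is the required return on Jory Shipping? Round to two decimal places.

Mean R_i = (-2.5 − 2.6 + 6.4 − 2.2 − 1.0) / 5 = -0.3800%
Mean R_m = (-5.5 − 5.2 + 6.8 − 0.7 + 1.2) / 5 = -0.6800%
Σ(R_i − R̄_i)(R_m − R̄_m) = 69.8380  ⇒  Cov = 69.8380 / 5 = 13.9676
Σ(R_m − R̄_m)² = 103.1480  ⇒  Var(R_m) = 103.1480 / 5 = 20.6296
β = Cov / Var(R_m) = 13.9676 / 20.6296 = 0.6771
E(R) = R_f + β × MRP = 4.67% + 0.6771 × 3.71% = 7.18%

7.18%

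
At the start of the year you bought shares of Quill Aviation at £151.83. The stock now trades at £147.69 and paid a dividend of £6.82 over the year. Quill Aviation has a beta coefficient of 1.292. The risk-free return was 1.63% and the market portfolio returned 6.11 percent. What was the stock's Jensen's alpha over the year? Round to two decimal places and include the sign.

-5.65%

Realised HPR = (P1 + D1 − P0) / P0 = (147.69 + 6.82 − 151.83) / 151.83 = 2.68 / 151.83 = 1.7651%
MRP = 6.11% − 1.63% = 4.48%
CAPM required = R_f + β·MRP = 1.63% + 1.292 × 4.48% = 7.41816%
α = realised − required = 1.7651% − 7.41816% = -5.65%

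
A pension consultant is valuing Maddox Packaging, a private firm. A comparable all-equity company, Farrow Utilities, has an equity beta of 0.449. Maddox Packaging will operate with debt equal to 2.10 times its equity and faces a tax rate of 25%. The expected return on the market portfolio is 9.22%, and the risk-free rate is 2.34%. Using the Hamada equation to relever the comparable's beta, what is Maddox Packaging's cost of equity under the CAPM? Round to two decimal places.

β_L = β_U × [1 + (1 − t)(D/E)] = 0.449 × [1 + (1 − 0.25) × 2.10]
    = 0.449 × [1 + 0.75 × 2.10] = 0.449 × 2.5750 = 1.1562
MRP = 9.22% − 2.34% = 6.88%
E(R) = R_f + β_L × MRP = 2.34% + 1.1562 × 6.88% = 10.29%

10.29%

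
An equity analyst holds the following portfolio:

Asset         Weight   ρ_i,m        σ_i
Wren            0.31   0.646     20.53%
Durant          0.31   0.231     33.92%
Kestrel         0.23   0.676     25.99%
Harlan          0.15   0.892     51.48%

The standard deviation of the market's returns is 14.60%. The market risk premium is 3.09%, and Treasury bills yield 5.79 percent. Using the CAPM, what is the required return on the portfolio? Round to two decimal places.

β_Wren = 0.646 × 20.53% / 14.60% = 0.9084
β_Durant = 0.231 × 33.92% / 14.60% = 0.5367
β_Kestrel = 0.676 × 25.99% / 14.60% = 1.2034
β_Harlan = 0.892 × 51.48% / 14.60% = 3.1452
β_P = Σ w_i β_i = 0.31×0.9084 + 0.31×0.5367 + 0.23×1.2034 + 0.15×3.1452 = 1.1965
E(R_P) = R_f + β_P × MRP = 5.79% + 1.1965 × 3.09% = 9.49%

9.49%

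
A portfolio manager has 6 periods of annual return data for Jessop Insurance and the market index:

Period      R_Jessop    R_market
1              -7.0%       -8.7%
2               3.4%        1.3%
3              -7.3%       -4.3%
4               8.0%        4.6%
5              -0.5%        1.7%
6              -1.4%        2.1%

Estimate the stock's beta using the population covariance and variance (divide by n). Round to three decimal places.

1.037

Mean R_i = (-7.0 + 3.4 − 7.3 + 8.0 − 0.5 − 1.4) / 6 = -0.8000%
Mean R_m = (-8.7 + 1.3 − 4.3 + 4.6 + 1.7 + 2.1) / 6 = -0.5500%
Σ(R_i − R̄_i)(R_m − R̄_m) = 127.0800  ⇒  Cov = 127.0800 / 6 = 21.1800
Σ(R_m − R̄_m)² = 122.5150  ⇒  Var(R_m) = 122.5150 / 6 = 20.4192
β = Cov / Var(R_m) = 21.1800 / 20.4192 = 1.0373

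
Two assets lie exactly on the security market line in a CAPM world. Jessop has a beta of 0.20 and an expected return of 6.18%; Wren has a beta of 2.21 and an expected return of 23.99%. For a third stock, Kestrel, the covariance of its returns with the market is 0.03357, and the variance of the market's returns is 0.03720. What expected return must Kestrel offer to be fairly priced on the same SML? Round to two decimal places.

12.40%

MRP = (23.99% − 6.18%) / (2.21 − 0.20) = 8.8607%
R_f = 6.18% − 0.20 × 8.8607% = 4.4079%
β_Kestrel = Cov / Var(R_m) = 0.03357 / 0.03720 = 0.9024
E(R_Kestrel) = R_f + β × MRP = 4.4079% + 0.9024 × 8.8607% = 12.40%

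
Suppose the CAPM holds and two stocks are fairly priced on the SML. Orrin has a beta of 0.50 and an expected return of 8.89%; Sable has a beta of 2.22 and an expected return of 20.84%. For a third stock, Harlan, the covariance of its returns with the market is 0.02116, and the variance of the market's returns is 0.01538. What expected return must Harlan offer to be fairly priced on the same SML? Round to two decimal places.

MRP = (20.84% − 8.89%) / (2.22 − 0.50) = 6.9477%
R_f = 8.89% − 0.50 × 6.9477% = 5.4162%
β_Harlan = Cov / Var(R_m) = 0.02116 / 0.01538 = 1.3758
E(R_Harlan) = R_f + β × MRP = 5.4162% + 1.3758 × 6.9477% = 14.97%

14.97%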